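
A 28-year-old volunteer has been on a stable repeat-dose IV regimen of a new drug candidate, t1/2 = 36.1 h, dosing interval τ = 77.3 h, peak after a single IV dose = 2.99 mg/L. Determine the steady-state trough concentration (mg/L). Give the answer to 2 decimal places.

k = ln2 / t½ = 0.693147 / 36.1 = 0.01920 h⁻¹
e^(−kτ) = e^(−0.01920 × 77.3) = 0.2267
Accumulation ratio R = 1 / (1 − e^(−kτ)) = 1 / (1 − 0.2267) = 1.293
Steady-state trough = C₀ × R × e^(−kτ) = 2.99 × 1.293 × 0.2267 = 0.8764 mg/L

0.88 mg/L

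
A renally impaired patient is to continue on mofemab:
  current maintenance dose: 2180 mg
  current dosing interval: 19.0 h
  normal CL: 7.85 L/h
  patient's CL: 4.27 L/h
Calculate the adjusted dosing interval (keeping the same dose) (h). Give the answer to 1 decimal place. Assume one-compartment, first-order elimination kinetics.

To keep the same average steady-state level, dosing rate must scale with clearance.
CL ratio = 4.27 / 7.85 = 0.5439
New interval (same dose) = 19.0 / 0.5439 = 34.93 h

34.9 h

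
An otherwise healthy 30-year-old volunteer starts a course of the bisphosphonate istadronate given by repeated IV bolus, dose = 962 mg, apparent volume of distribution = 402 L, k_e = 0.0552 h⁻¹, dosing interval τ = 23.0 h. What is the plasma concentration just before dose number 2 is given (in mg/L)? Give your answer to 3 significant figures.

C₀ per dose = Dose / Vd = 962 / 402 = 2.393 mg/L
Fraction remaining after one interval: r = e^(−kτ) = e^(−0.05520 × 23.0) = 0.2809
Before dose 2, 1 dose has been given (aged 1τ).
C_trough = C₀ × r = 2.393 × 0.2809 = 0.6722 mg/L

0.672 mg/L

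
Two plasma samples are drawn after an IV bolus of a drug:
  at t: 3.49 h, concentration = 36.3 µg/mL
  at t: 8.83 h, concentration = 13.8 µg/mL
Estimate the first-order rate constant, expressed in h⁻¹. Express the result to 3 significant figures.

0.181 h⁻¹

k = ln(C₁/C₂) / (t₂ − t₁) = ln(36.3/13.8) / (8.83 − 3.49)
  = 0.9671 / 5.340 = 0.1811 h⁻¹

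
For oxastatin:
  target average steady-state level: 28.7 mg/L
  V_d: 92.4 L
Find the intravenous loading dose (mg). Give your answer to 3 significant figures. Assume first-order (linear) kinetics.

LD = Css × Vd = 28.7 × 92.4 = 2652 mg

2650 mg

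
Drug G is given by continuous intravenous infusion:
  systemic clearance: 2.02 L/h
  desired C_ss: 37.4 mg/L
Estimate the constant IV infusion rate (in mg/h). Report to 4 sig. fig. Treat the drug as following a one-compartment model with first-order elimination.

At steady state, infusion rate R₀ = Css × CL = 37.4 × 2.020 = 75.55 mg/h

75.55 mg/h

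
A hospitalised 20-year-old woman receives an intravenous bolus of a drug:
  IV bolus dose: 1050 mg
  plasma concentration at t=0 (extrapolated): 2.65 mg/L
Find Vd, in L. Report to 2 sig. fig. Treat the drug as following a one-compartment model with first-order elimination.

400 L

Vd = Dose / C₀ = 1050 / 2.65 = 396.2 L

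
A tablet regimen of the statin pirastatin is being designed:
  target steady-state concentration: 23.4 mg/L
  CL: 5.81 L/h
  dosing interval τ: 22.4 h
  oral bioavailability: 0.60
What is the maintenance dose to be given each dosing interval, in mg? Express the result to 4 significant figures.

5076 mg

At steady state, F × (Dose/τ) = Css × CL.
Dose = Css × CL × τ / F = 23.4 × 5.810 × 22.4 / 0.60 = 5076 mg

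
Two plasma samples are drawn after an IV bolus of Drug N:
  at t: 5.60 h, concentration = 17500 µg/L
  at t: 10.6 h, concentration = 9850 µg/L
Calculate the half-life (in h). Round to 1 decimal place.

6.0 h

k = ln(C₁/C₂) / (t₂ − t₁) = ln(17500/9850) / (10.6 − 5.60)
  = 0.5747 / 5.000 = 0.1149 h⁻¹
t½ = ln2 / k = 0.693147 / 0.1149 = 6.033 h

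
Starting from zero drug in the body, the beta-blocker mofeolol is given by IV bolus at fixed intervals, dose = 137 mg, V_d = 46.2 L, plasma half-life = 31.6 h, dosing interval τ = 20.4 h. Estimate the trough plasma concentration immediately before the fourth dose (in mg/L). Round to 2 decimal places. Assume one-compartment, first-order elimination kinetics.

C₀ per dose = Dose / Vd = 137 / 46.2 = 2.965 mg/L
k = ln2 / t½ = 0.693147 / 31.6 = 0.02194 h⁻¹
Fraction remaining after one interval: r = e^(−kτ) = e^(−0.02194 × 20.4) = 0.6392
Before dose 4, 3 doses have been given (aged 1τ, 2τ, 3τ).
C_trough = C₀ × (r + r² + … + r^3) = C₀ × r(1−r^3)/(1−r)
        = 2.965 × 0.6392 × (1 − 0.2612) / (1 − 0.6392) = 3.881 mg/L

3.88 mg/L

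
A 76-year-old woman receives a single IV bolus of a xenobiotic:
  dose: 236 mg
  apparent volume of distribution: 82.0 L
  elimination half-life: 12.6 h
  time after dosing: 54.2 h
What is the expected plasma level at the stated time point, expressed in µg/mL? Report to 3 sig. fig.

0.146 µg/mL

C₀ = Dose / Vd = 236.0 / 82.0 = 2.878 mg/L
k = ln2 / t½ = 0.693147 / 12.6 = 0.05501 h⁻¹
C = C₀ · e^(−k·t) = 2.878 × e^(−0.05501 × 54.2)
  = 2.878 × 0.05071 = 0.1459 mg/L
(0.1459 mg/L = 0.1459 µg/mL)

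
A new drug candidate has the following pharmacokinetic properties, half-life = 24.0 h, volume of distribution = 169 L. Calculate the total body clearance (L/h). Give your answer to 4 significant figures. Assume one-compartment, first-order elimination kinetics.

4.881 L/h

k = ln2 / t½ = 0.693147 / 24.0 = 0.02888 h⁻¹
CL = k × Vd = 0.02888 × 169 = 4.881 L/h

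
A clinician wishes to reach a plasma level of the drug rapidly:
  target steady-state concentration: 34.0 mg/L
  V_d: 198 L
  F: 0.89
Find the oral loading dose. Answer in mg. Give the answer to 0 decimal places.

LD = Css × Vd / F = 34.0 × 198 / 0.89 = 7564 mg

7564 mg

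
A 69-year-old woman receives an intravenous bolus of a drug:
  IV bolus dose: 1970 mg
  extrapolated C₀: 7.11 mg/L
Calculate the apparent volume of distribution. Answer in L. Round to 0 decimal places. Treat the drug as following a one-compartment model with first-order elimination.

Vd = Dose / C₀ = 1970 / 7.11 = 277.1 L

277 L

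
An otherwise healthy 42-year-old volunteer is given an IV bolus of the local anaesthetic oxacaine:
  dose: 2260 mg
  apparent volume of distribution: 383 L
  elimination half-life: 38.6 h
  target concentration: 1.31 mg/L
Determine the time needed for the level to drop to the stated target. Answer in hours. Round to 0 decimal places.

84 h

C₀ = Dose / Vd = 2260 / 383 = 5.901 mg/L
k = ln2 / t½ = 0.693147 / 38.6 = 0.01796 h⁻¹
t = ln(C₀ / C) / k = ln(5.901 / 1.31) / 0.01796
  = ln(4.505) / 0.01796 = 1.505 / 0.01796 = 83.80 h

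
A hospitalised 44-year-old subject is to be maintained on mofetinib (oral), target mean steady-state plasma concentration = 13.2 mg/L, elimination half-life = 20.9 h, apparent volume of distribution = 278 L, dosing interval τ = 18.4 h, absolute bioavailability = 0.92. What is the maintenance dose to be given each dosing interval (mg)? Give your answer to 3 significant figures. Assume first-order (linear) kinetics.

k = ln2 / t½ = 0.693147 / 20.9 = 0.03316 h⁻¹
CL = k × Vd = 0.03316 × 278 = 9.218 L/h
At steady state, F × (Dose/τ) = Css × CL.
Dose = Css × CL × τ / F = 13.2 × 9.218 × 18.4 / 0.92 = 2434 mg

2430 mg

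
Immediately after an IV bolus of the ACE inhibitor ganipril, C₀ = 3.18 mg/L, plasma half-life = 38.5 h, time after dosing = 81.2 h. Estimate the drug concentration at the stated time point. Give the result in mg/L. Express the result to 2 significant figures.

k = ln2 / t½ = 0.693147 / 38.5 = 0.01800 h⁻¹
C = C₀ · e^(−k·t) = 3.180 × e^(−0.01800 × 81.2)
  = 3.180 × 0.2319 = 0.7374 mg/L

0.74 mg/L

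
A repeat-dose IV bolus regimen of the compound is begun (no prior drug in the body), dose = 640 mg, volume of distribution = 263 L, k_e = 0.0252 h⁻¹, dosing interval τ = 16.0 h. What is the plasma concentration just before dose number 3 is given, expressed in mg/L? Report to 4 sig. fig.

C₀ per dose = Dose / Vd = 640 / 263 = 2.433 mg/L
Fraction remaining after one interval: r = e^(−kτ) = e^(−0.02520 × 16.0) = 0.6682
Before dose 3, 2 doses have been given (aged 1τ, 2τ).
C_trough = C₀ × (r + r²) = 2.433 × (0.6682 + 0.4465) = 2.712 mg/L

2.712 mg/L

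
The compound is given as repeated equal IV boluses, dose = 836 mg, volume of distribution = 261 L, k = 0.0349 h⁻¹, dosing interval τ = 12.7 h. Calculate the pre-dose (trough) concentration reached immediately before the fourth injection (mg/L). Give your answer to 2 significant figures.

C₀ per dose = Dose / Vd = 836 / 261 = 3.203 mg/L
Fraction remaining after one interval: r = e^(−kτ) = e^(−0.03490 × 12.7) = 0.6420
Before dose 4, 3 doses have been given (aged 1τ, 2τ, 3τ).
C_trough = C₀ × (r + r² + … + r^3) = C₀ × r(1−r^3)/(1−r)
        = 3.203 × 0.6420 × (1 − 0.2646) / (1 − 0.6420) = 4.224 mg/L

4.2 mg/L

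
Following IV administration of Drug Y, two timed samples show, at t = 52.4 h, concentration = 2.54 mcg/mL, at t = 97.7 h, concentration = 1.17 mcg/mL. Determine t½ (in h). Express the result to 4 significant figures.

k = ln(C₁/C₂) / (t₂ − t₁) = ln(2.54/1.17) / (97.7 − 52.4)
  = 0.7752 / 45.30 = 0.01711 h⁻¹
t½ = ln2 / k = 0.693147 / 0.01711 = 40.51 h

40.51 h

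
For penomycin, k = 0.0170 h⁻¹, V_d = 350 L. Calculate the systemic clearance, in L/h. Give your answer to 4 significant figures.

5.950 L/h

CL = k × Vd = 0.0170 × 350 = 5.950 L/h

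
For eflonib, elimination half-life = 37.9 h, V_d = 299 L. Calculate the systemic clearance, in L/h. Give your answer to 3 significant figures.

k = ln2 / t½ = 0.693147 / 37.9 = 0.01829 h⁻¹
CL = k × Vd = 0.01829 × 299 = 5.469 L/h

5.47 L/h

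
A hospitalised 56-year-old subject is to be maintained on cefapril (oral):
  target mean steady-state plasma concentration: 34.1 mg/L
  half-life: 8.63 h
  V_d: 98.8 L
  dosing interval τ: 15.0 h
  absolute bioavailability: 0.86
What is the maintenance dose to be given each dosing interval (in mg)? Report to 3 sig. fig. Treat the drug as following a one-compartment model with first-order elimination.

4720 mg

k = ln2 / t½ = 0.693147 / 8.63 = 0.08032 h⁻¹
CL = k × Vd = 0.08032 × 98.8 = 7.936 L/h
At steady state, F × (Dose/τ) = Css × CL.
Dose = Css × CL × τ / F = 34.1 × 7.936 × 15.0 / 0.86 = 4720 mg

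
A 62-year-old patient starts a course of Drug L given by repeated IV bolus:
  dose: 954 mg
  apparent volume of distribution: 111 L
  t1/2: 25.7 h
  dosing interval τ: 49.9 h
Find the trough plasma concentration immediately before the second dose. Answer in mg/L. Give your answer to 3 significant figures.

C₀ per dose = Dose / Vd = 954 / 111 = 8.595 mg/L
k = ln2 / t½ = 0.693147 / 25.7 = 0.02697 h⁻¹
Fraction remaining after one interval: r = e^(−kτ) = e^(−0.02697 × 49.9) = 0.2603
Before dose 2, 1 dose has been given (aged 1τ).
C_trough = C₀ × r = 8.595 × 0.2603 = 2.237 mg/L

2.24 mg/L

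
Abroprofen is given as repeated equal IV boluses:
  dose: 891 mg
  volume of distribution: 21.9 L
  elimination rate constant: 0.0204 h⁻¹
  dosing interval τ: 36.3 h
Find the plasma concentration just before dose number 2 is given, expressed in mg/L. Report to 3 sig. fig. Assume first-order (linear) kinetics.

19.4 mg/L

C₀ per dose = Dose / Vd = 891 / 21.9 = 40.68 mg/L
Fraction remaining after one interval: r = e^(−kτ) = e^(−0.02040 × 36.3) = 0.4769
Before dose 2, 1 dose has been given (aged 1τ).
C_trough = C₀ × r = 40.68 × 0.4769 = 19.40 mg/L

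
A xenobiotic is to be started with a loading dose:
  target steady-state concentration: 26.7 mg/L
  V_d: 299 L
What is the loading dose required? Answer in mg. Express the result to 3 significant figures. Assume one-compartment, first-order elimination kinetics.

7980 mg

LD = Css × Vd = 26.7 × 299 = 7983 mg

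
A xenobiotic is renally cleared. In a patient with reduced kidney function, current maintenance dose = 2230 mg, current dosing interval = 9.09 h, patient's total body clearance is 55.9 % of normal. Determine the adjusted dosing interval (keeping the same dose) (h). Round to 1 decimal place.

To keep the same average steady-state level, dosing rate must scale with clearance.
CL ratio = 55.9 / 100 = 0.5590
New interval (same dose) = 9.09 / 0.5590 = 16.26 h

16.3 h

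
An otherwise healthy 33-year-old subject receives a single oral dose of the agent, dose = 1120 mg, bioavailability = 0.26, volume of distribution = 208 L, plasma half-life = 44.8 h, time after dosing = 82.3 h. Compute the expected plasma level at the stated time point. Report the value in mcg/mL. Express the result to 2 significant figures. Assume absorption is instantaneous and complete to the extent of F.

0.39 mcg/mL

Amount reaching circulation = F × Dose = 0.26 × 1120 = 291.2 mg
C₀ = F·Dose / Vd = 291.2 / 208 = 1.400 mg/L
k = ln2 / t½ = 0.693147 / 44.8 = 0.01547 h⁻¹
C = C₀ · e^(−k·t) = 1.400 × e^(−0.01547 × 82.3)
  = 1.400 × 0.2799 = 0.3919 mg/L
(0.3919 mg/L = 0.3919 mcg/mL)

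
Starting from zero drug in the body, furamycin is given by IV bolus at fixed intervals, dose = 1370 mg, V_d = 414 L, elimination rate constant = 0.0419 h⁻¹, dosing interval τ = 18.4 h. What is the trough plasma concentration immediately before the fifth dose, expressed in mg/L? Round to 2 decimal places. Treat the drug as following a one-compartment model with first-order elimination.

C₀ per dose = Dose / Vd = 1370 / 414 = 3.309 mg/L
Fraction remaining after one interval: r = e^(−kτ) = e^(−0.04190 × 18.4) = 0.4626
Before dose 5, 4 doses have been given (aged 1τ, 2τ, 3τ, 4τ).
C_trough = C₀ × (r + r² + … + r^4) = C₀ × r(1−r^4)/(1−r)
        = 3.309 × 0.4626 × (1 − 0.04580) / (1 − 0.4626) = 2.718 mg/L

2.72 mg/L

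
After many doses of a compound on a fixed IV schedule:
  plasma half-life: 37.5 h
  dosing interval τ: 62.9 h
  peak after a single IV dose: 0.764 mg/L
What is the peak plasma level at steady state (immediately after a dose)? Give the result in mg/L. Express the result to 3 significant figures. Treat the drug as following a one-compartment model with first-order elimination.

k = ln2 / t½ = 0.693147 / 37.5 = 0.01848 h⁻¹
e^(−kτ) = e^(−0.01848 × 62.9) = 0.3127
Accumulation ratio R = 1 / (1 − e^(−kτ)) = 1 / (1 − 0.3127) = 1.455
Steady-state peak = C₀ × R = 0.764 × 1.455 = 1.112 mg/L

1.11 mg/L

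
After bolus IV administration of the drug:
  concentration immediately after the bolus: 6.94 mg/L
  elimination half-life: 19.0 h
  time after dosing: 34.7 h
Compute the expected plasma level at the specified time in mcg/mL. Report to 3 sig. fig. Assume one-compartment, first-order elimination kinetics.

1.96 mcg/mL

k = ln2 / t½ = 0.693147 / 19.0 = 0.03648 h⁻¹
C = C₀ · e^(−k·t) = 6.940 × e^(−0.03648 × 34.7)
  = 6.940 × 0.2820 = 1.957 mg/L
(1.957 mg/L = 1.957 mcg/mL)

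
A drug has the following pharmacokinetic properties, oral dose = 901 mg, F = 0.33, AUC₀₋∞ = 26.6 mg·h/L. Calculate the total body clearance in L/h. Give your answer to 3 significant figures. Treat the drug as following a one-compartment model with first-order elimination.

CL = F·Dose / AUC = 0.33 × 901 / 26.6 = 11.18 L/h

11.2 L/h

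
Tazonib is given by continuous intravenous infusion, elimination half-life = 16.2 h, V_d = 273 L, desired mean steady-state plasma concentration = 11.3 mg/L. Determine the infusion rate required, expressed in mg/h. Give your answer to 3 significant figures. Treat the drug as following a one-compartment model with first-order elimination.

k = ln2 / t½ = 0.693147 / 16.2 = 0.04279 h⁻¹
CL = k × Vd = 0.04279 × 273 = 11.68 L/h
At steady state, infusion rate R₀ = Css × CL = 11.3 × 11.68 = 132.0 mg/h

132 mg/h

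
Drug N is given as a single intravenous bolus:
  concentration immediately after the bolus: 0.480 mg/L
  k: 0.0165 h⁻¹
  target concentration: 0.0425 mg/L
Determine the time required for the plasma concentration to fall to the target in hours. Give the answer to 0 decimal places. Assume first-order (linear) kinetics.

147 h

t = ln(C₀ / C) / k = ln(0.4800 / 0.0425) / 0.01650
  = ln(11.29) / 0.01650 = 2.424 / 0.01650 = 146.9 h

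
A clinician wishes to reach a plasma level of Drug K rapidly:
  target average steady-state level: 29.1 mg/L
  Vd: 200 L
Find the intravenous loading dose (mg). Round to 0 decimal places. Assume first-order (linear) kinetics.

5820 mg

LD = Css × Vd = 29.1 × 200 = 5820 mg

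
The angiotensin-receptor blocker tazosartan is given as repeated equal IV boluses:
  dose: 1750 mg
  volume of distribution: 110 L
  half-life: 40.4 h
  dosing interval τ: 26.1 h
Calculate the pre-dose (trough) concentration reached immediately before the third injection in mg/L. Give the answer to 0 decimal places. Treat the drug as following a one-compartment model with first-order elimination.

C₀ per dose = Dose / Vd = 1750 / 110 = 15.91 mg/L
k = ln2 / t½ = 0.693147 / 40.4 = 0.01716 h⁻¹
Fraction remaining after one interval: r = e^(−kτ) = e^(−0.01716 × 26.1) = 0.6390
Before dose 3, 2 doses have been given (aged 1τ, 2τ).
C_trough = C₀ × (r + r²) = 15.91 × (0.6390 + 0.4083) = 16.66 mg/L

17 mg/L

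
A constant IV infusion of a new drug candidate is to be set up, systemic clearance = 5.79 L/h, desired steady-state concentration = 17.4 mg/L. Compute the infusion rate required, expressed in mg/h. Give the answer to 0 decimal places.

101 mg/h

At steady state, infusion rate R₀ = Css × CL = 17.4 × 5.790 = 100.7 mg/h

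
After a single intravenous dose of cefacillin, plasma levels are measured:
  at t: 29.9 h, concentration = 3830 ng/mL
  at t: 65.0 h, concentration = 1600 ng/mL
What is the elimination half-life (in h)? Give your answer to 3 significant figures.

27.9 h

k = ln(C₁/C₂) / (t₂ − t₁) = ln(3830/1600) / (65.0 − 29.9)
  = 0.8729 / 35.10 = 0.02487 h⁻¹
t½ = ln2 / k = 0.693147 / 0.02487 = 27.87 h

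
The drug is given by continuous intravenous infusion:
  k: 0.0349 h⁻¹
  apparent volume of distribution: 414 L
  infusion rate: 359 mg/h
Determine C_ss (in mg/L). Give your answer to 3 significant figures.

24.8 mg/L

CL = k × Vd = 0.03490 × 414 = 14.45 L/h
At steady state Css = R₀ / CL = 359 / 14.45 = 24.84 mg/L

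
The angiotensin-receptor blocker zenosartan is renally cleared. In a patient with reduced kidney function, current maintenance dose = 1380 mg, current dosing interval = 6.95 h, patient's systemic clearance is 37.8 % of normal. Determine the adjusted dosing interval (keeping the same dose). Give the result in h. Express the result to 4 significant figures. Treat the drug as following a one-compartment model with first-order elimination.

18.39 h

To keep the same average steady-state level, dosing rate must scale with clearance.
CL ratio = 37.8 / 100 = 0.3780
New interval (same dose) = 6.95 / 0.3780 = 18.39 h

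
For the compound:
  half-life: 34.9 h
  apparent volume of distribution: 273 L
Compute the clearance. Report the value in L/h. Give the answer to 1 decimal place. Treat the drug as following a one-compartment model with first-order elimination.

5.4 L/h

k = ln2 / t½ = 0.693147 / 34.9 = 0.01986 h⁻¹
CL = k × Vd = 0.01986 × 273 = 5.422 L/h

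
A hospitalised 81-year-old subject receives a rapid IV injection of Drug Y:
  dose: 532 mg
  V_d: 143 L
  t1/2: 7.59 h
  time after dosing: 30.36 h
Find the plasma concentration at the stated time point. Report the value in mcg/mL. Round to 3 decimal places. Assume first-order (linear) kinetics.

C₀ = Dose / Vd = 532.0 / 143 = 3.720 mg/L
k = ln2 / t½ = 0.693147 / 7.59 = 0.09132 h⁻¹
t / t½ = 30.36 / 7.59 = 4 half-lives
C = C₀ × (1/2)^4 = 3.720 × 0.06250 = 0.2325 mg/L
(0.2325 mg/L = 0.2325 mcg/mL)

0.233 mcg/mL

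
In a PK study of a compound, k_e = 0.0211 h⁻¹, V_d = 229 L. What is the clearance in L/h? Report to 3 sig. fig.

4.83 L/h

CL = k × Vd = 0.0211 × 229 = 4.832 L/h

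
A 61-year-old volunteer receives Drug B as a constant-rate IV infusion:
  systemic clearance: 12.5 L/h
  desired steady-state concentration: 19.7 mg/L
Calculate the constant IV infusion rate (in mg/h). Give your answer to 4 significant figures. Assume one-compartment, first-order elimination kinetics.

At steady state, infusion rate R₀ = Css × CL = 19.7 × 12.50 = 246.3 mg/h

246.3 mg/h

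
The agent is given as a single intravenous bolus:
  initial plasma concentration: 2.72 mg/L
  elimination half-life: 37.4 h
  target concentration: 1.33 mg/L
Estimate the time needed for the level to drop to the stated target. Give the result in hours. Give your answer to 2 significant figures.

39 h

k = ln2 / t½ = 0.693147 / 37.4 = 0.01853 h⁻¹
t = ln(C₀ / C) / k = ln(2.720 / 1.33) / 0.01853
  = ln(2.045) / 0.01853 = 0.7154 / 0.01853 = 38.61 h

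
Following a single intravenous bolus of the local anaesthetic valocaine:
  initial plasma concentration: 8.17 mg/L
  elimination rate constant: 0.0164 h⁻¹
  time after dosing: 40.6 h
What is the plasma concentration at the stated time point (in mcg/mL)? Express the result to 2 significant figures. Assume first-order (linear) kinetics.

4.2 mcg/mL

C = C₀ · e^(−k·t) = 8.170 × e^(−0.01640 × 40.6)
  = 8.170 × 0.5138 = 4.198 mg/L
(4.198 mg/L = 4.198 mcg/mL)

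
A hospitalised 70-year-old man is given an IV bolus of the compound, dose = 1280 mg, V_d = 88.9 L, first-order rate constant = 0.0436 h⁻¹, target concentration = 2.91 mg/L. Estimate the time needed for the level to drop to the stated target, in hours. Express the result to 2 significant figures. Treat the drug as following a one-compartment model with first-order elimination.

37 h

C₀ = Dose / Vd = 1280 / 88.9 = 14.40 mg/L
t = ln(C₀ / C) / k = ln(14.40 / 2.91) / 0.04360
  = ln(4.948) / 0.04360 = 1.599 / 0.04360 = 36.67 h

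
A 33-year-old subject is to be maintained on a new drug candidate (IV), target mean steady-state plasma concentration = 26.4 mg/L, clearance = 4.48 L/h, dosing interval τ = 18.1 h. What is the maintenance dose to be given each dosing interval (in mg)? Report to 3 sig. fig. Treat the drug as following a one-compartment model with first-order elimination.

2140 mg

At steady state, Dose/τ = Css × CL.
Dose = Css × CL × τ = 26.4 × 4.480 × 18.1 = 2141 mg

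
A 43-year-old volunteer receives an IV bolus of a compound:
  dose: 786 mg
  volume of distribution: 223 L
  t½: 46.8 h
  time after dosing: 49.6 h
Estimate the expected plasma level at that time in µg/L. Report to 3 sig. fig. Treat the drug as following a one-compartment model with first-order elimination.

C₀ = Dose / Vd = 786.0 / 223 = 3.525 mg/L
k = ln2 / t½ = 0.693147 / 46.8 = 0.01481 h⁻¹
C = C₀ · e^(−k·t) = 3.525 × e^(−0.01481 × 49.6)
  = 3.525 × 0.4797 = 1.691 mg/L
Convert: 1.691 mg/L × 1000 = 1691 µg/L

1690 µg/L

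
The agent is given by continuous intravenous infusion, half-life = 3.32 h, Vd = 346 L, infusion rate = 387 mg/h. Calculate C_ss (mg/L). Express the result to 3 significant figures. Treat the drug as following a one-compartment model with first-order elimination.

k = ln2 / t½ = 0.693147 / 3.32 = 0.2088 h⁻¹
CL = k × Vd = 0.2088 × 346 = 72.24 L/h
At steady state Css = R₀ / CL = 387 / 72.24 = 5.357 mg/L

5.36 mg/L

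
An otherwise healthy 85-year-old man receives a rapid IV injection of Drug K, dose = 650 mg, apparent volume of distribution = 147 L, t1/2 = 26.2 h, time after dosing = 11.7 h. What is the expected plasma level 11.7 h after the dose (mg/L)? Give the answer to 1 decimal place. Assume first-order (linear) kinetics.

3.2 mg/L

C₀ = Dose / Vd = 650.0 / 147 = 4.422 mg/L
k = ln2 / t½ = 0.693147 / 26.2 = 0.02646 h⁻¹
C = C₀ · e^(−k·t) = 4.422 × e^(−0.02646 × 11.7)
  = 4.422 × 0.7338 = 3.245 mg/L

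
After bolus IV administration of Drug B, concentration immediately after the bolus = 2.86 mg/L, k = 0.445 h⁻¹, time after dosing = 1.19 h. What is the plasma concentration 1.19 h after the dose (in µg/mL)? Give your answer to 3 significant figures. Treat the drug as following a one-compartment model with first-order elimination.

1.68 µg/mL

C = C₀ · e^(−k·t) = 2.860 × e^(−0.4450 × 1.19)
  = 2.860 × 0.5889 = 1.684 mg/L
(1.684 mg/L = 1.684 µg/mL)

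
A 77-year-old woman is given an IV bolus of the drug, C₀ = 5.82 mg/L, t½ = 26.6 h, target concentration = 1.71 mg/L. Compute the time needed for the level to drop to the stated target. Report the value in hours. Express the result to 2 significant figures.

k = ln2 / t½ = 0.693147 / 26.6 = 0.02606 h⁻¹
t = ln(C₀ / C) / k = ln(5.820 / 1.71) / 0.02606
  = ln(3.404) / 0.02606 = 1.225 / 0.02606 = 47.01 h

47 h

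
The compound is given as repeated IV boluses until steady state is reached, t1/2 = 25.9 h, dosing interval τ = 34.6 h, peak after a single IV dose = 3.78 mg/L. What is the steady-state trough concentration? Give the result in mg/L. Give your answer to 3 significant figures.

2.48 mg/L

k = ln2 / t½ = 0.693147 / 25.9 = 0.02676 h⁻¹
e^(−kτ) = e^(−0.02676 × 34.6) = 0.3962
Accumulation ratio R = 1 / (1 − e^(−kτ)) = 1 / (1 − 0.3962) = 1.656
Steady-state trough = C₀ × R × e^(−kτ) = 3.78 × 1.656 × 0.3962 = 2.480 mg/L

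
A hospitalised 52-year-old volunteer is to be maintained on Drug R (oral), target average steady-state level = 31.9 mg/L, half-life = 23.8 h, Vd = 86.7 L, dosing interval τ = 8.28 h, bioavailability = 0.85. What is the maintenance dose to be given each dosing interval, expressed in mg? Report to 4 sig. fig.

784.6 mg

k = ln2 / t½ = 0.693147 / 23.8 = 0.02912 h⁻¹
CL = k × Vd = 0.02912 × 86.7 = 2.525 L/h
At steady state, F × (Dose/τ) = Css × CL.
Dose = Css × CL × τ / F = 31.9 × 2.525 × 8.28 / 0.85 = 784.6 mg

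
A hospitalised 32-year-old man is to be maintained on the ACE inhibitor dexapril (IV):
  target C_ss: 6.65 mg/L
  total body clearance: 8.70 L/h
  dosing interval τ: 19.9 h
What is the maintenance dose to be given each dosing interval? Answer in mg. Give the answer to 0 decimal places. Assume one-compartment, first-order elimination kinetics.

1151 mg

At steady state, Dose/τ = Css × CL.
Dose = Css × CL × τ = 6.65 × 8.700 × 19.9 = 1151 mg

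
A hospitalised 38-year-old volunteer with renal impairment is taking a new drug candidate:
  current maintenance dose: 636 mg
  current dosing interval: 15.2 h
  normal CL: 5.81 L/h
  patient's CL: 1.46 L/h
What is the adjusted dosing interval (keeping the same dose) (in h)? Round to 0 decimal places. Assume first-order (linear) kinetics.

To keep the same average steady-state level, dosing rate must scale with clearance.
CL ratio = 1.46 / 5.81 = 0.2513
New interval (same dose) = 15.2 / 0.2513 = 60.49 h

60 h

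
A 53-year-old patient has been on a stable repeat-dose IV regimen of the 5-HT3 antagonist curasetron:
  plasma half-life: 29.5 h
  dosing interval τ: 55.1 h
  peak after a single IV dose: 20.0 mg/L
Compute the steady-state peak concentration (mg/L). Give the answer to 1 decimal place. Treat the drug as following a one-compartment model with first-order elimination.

k = ln2 / t½ = 0.693147 / 29.5 = 0.02350 h⁻¹
e^(−kτ) = e^(−0.02350 × 55.1) = 0.2739
Accumulation ratio R = 1 / (1 − e^(−kτ)) = 1 / (1 − 0.2739) = 1.377
Steady-state peak = C₀ × R = 20.0 × 1.377 = 27.54 mg/L

27.5 mg/L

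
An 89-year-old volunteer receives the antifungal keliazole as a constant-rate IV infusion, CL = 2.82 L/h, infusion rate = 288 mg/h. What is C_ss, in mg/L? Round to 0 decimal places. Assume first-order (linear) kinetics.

102 mg/L

At steady state Css = R₀ / CL = 288 / 2.820 = 102.1 mg/L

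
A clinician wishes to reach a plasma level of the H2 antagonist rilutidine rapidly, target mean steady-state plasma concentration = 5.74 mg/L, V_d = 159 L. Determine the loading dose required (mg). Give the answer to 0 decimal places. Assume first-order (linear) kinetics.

913 mg

LD = Css × Vd = 5.74 × 159 = 912.7 mg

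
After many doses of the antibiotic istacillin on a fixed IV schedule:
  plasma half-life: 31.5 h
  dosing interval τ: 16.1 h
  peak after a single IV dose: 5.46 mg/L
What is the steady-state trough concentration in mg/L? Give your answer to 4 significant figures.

12.84 mg/L

k = ln2 / t½ = 0.693147 / 31.5 = 0.02200 h⁻¹
e^(−kτ) = e^(−0.02200 × 16.1) = 0.7017
Accumulation ratio R = 1 / (1 − e^(−kτ)) = 1 / (1 − 0.7017) = 3.352
Steady-state trough = C₀ × R × e^(−kτ) = 5.46 × 3.352 × 0.7017 = 12.84 mg/L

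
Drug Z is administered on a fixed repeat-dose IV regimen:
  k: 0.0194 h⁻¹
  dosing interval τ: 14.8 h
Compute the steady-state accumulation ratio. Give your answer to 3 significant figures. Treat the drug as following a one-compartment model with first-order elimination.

4.01

e^(−kτ) = e^(−0.01940 × 14.8) = 0.7504
Accumulation ratio R = 1 / (1 − e^(−kτ)) = 1 / (1 − 0.7504) = 4.006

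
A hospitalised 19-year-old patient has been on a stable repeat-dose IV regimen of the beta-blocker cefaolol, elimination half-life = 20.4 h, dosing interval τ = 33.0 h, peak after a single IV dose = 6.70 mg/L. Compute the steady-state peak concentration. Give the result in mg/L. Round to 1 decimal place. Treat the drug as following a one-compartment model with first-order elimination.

9.9 mg/L

k = ln2 / t½ = 0.693147 / 20.4 = 0.03398 h⁻¹
e^(−kτ) = e^(−0.03398 × 33.0) = 0.3258
Accumulation ratio R = 1 / (1 − e^(−kτ)) = 1 / (1 − 0.3258) = 1.483
Steady-state peak = C₀ × R = 6.70 × 1.483 = 9.936 mg/L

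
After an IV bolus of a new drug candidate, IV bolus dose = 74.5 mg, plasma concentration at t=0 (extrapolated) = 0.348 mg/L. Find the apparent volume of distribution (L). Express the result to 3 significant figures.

214 L

Vd = Dose / C₀ = 74.50 / 0.348 = 214.1 L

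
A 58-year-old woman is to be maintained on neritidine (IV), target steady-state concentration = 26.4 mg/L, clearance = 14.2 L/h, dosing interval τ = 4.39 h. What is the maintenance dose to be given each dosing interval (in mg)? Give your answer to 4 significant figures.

1646 mg

At steady state, Dose/τ = Css × CL.
Dose = Css × CL × τ = 26.4 × 14.20 × 4.39 = 1646 mg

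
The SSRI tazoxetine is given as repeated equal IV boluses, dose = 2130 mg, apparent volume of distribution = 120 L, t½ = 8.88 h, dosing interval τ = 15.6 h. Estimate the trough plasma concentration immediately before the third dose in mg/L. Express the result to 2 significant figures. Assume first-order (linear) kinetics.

6.8 mg/L

C₀ per dose = Dose / Vd = 2130 / 120 = 17.75 mg/L
k = ln2 / t½ = 0.693147 / 8.88 = 0.07806 h⁻¹
Fraction remaining after one interval: r = e^(−kτ) = e^(−0.07806 × 15.6) = 0.2959
Before dose 3, 2 doses have been given (aged 1τ, 2τ).
C_trough = C₀ × (r + r²) = 17.75 × (0.2959 + 0.08756) = 6.806 mg/L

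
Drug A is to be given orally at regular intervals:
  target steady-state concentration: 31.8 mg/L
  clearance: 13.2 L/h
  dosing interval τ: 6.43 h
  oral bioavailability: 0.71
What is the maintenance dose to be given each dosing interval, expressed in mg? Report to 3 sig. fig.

3800 mg

At steady state, F × (Dose/τ) = Css × CL.
Dose = Css × CL × τ / F = 31.8 × 13.20 × 6.43 / 0.71 = 3801 mg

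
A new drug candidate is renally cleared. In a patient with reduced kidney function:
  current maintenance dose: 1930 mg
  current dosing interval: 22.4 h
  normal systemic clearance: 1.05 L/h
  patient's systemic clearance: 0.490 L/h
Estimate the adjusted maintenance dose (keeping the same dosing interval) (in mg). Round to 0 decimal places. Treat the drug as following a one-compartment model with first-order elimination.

To keep the same average steady-state level, dosing rate must scale with clearance.
CL ratio = 0.490 / 1.05 = 0.4667
New dose (same interval) = 1930 × 0.4667 = 900.7 mg

901 mg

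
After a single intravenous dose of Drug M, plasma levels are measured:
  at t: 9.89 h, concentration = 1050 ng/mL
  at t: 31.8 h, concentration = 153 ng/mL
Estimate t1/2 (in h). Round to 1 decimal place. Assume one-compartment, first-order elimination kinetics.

7.9 h

k = ln(C₁/C₂) / (t₂ − t₁) = ln(1050/153) / (31.8 − 9.89)
  = 1.926 / 21.91 = 0.08791 h⁻¹
t½ = ln2 / k = 0.693147 / 0.08791 = 7.885 h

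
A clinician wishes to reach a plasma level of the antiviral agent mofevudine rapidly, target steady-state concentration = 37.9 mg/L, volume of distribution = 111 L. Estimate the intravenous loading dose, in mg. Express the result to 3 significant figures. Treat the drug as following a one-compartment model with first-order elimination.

LD = Css × Vd = 37.9 × 111 = 4207 mg

4210 mg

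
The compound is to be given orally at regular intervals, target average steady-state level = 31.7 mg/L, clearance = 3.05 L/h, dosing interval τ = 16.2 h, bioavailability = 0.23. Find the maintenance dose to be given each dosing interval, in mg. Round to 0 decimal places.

At steady state, F × (Dose/τ) = Css × CL.
Dose = Css × CL × τ / F = 31.7 × 3.050 × 16.2 / 0.23 = 6810 mg

6810 mg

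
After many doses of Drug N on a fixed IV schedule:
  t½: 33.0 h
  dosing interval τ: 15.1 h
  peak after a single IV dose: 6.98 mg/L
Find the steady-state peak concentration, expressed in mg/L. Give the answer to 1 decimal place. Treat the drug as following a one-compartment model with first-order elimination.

25.7 mg/L

k = ln2 / t½ = 0.693147 / 33.0 = 0.02100 h⁻¹
e^(−kτ) = e^(−0.02100 × 15.1) = 0.7283
Accumulation ratio R = 1 / (1 − e^(−kτ)) = 1 / (1 − 0.7283) = 3.681
Steady-state peak = C₀ × R = 6.98 × 3.681 = 25.69 mg/L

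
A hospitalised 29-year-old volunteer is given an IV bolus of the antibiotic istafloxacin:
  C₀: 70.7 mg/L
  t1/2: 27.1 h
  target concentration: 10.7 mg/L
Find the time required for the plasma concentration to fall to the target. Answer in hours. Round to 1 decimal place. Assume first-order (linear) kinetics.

k = ln2 / t½ = 0.693147 / 27.1 = 0.02558 h⁻¹
t = ln(C₀ / C) / k = ln(70.70 / 10.7) / 0.02558
  = ln(6.607) / 0.02558 = 1.888 / 0.02558 = 73.81 h

73.8 h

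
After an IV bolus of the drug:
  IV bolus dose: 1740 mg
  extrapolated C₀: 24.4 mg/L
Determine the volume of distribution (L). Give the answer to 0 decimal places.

Vd = Dose / C₀ = 1740 / 24.4 = 71.31 L

71 L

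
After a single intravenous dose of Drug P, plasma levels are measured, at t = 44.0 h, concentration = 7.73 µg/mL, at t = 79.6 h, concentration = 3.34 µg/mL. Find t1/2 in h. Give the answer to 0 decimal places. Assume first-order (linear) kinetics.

29 h

k = ln(C₁/C₂) / (t₂ − t₁) = ln(7.73/3.34) / (79.6 − 44.0)
  = 0.8391 / 35.60 = 0.02357 h⁻¹
t½ = ln2 / k = 0.693147 / 0.02357 = 29.41 h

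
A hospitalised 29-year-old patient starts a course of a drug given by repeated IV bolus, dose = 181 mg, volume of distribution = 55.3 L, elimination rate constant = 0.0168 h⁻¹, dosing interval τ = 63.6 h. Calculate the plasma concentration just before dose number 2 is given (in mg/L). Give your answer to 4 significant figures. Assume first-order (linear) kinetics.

1.124 mg/L

C₀ per dose = Dose / Vd = 181 / 55.3 = 3.273 mg/L
Fraction remaining after one interval: r = e^(−kτ) = e^(−0.01680 × 63.6) = 0.3435
Before dose 2, 1 dose has been given (aged 1τ).
C_trough = C₀ × r = 3.273 × 0.3435 = 1.124 mg/L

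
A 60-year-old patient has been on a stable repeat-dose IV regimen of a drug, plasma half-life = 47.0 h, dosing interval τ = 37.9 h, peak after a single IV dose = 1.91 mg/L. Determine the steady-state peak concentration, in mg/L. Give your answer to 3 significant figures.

k = ln2 / t½ = 0.693147 / 47.0 = 0.01475 h⁻¹
e^(−kτ) = e^(−0.01475 × 37.9) = 0.5718
Accumulation ratio R = 1 / (1 − e^(−kτ)) = 1 / (1 − 0.5718) = 2.335
Steady-state peak = C₀ × R = 1.91 × 2.335 = 4.460 mg/L

4.46 mg/L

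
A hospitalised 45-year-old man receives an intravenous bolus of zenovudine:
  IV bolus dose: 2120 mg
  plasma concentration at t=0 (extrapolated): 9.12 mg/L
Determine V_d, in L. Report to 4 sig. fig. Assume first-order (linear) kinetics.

Vd = Dose / C₀ = 2120 / 9.12 = 232.5 L

232.5 L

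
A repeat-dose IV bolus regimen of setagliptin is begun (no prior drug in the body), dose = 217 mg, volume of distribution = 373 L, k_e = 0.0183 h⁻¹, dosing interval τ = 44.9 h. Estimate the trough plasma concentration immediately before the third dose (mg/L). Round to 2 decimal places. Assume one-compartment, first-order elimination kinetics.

C₀ per dose = Dose / Vd = 217 / 373 = 0.5818 mg/L
Fraction remaining after one interval: r = e^(−kτ) = e^(−0.01830 × 44.9) = 0.4397
Before dose 3, 2 doses have been given (aged 1τ, 2τ).
C_trough = C₀ × (r + r²) = 0.5818 × (0.4397 + 0.1933) = 0.3683 mg/L

0.37 mg/L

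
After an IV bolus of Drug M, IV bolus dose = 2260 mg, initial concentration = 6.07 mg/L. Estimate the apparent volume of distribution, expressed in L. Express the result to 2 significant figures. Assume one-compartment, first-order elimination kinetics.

Vd = Dose / C₀ = 2260 / 6.07 = 372.3 L

370 L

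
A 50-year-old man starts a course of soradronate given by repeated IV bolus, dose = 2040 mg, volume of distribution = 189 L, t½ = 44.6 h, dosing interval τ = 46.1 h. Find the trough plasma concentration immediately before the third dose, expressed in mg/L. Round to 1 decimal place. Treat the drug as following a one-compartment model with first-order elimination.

7.8 mg/L

C₀ per dose = Dose / Vd = 2040 / 189 = 10.79 mg/L
k = ln2 / t½ = 0.693147 / 44.6 = 0.01554 h⁻¹
Fraction remaining after one interval: r = e^(−kτ) = e^(−0.01554 × 46.1) = 0.4885
Before dose 3, 2 doses have been given (aged 1τ, 2τ).
C_trough = C₀ × (r + r²) = 10.79 × (0.4885 + 0.2386) = 7.845 mg/L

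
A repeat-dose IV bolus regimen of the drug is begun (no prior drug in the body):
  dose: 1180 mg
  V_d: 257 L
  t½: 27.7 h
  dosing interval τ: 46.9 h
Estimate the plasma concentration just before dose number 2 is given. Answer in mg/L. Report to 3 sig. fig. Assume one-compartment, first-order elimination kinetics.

1.42 mg/L

C₀ per dose = Dose / Vd = 1180 / 257 = 4.591 mg/L
k = ln2 / t½ = 0.693147 / 27.7 = 0.02502 h⁻¹
Fraction remaining after one interval: r = e^(−kτ) = e^(−0.02502 × 46.9) = 0.3093
Before dose 2, 1 dose has been given (aged 1τ).
C_trough = C₀ × r = 4.591 × 0.3093 = 1.420 mg/L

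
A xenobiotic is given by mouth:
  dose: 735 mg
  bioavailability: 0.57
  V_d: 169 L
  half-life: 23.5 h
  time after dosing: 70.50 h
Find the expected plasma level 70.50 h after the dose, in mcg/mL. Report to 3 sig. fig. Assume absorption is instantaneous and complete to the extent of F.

Amount reaching circulation = F × Dose = 0.57 × 735.0 = 419.0 mg
C₀ = F·Dose / Vd = 419.0 / 169 = 2.479 mg/L
k = ln2 / t½ = 0.693147 / 23.5 = 0.02950 h⁻¹
t / t½ = 70.50 / 23.5 = 3 half-lives
C = C₀ × (1/2)^3 = 2.479 × 0.1250 = 0.3099 mg/L
(0.3099 mg/L = 0.3099 mcg/mL)

0.310 mcg/mL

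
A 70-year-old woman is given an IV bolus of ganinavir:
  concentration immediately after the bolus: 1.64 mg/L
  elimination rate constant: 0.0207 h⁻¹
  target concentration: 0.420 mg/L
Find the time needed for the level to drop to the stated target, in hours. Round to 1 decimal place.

t = ln(C₀ / C) / k = ln(1.640 / 0.420) / 0.02070
  = ln(3.905) / 0.02070 = 1.362 / 0.02070 = 65.80 h

65.8 h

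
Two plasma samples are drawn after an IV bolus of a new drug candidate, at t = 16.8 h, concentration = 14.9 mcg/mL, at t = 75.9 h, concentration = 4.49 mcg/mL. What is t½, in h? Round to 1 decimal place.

34.2 h

k = ln(C₁/C₂) / (t₂ − t₁) = ln(14.9/4.49) / (75.9 − 16.8)
  = 1.200 / 59.10 = 0.02030 h⁻¹
t½ = ln2 / k = 0.693147 / 0.02030 = 34.15 h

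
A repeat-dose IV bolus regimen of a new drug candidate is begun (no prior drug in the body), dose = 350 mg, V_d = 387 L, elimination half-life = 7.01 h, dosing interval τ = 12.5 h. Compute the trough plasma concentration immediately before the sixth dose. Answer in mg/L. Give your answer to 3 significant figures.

0.370 mg/L

C₀ per dose = Dose / Vd = 350 / 387 = 0.9044 mg/L
k = ln2 / t½ = 0.693147 / 7.01 = 0.09888 h⁻¹
Fraction remaining after one interval: r = e^(−kτ) = e^(−0.09888 × 12.5) = 0.2905
Before dose 6, 5 doses have been given (aged 1τ, 2τ, 3τ, 4τ, 5τ).
C_trough = C₀ × (r + r² + … + r^5) = C₀ × r(1−r^5)/(1−r)
        = 0.9044 × 0.2905 × (1 − 0.002069) / (1 − 0.2905) = 0.3695 mg/L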